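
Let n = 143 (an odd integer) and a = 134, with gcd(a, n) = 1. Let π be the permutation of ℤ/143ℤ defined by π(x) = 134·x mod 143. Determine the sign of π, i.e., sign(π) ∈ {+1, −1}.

Start at x=100: 100 → 101 → 92 → 30 → 16 → 142 → 9 → … (one orbit).
Cycle lengths of π_134 on ℤ/143ℤ: [30, 30, 30, 30, 10, 6, 6, 1]; 8 cycles in total.
Σ(ℓ_i−1) = 143−8 = 135; sign = (−1)^135 = -1.

-1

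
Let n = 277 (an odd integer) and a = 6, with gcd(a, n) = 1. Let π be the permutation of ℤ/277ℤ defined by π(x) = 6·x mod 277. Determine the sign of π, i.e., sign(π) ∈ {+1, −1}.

-1

Trace 86: π^k(86) = [86, 239, 49, 17, 102, 58, 71] for k=0..6.
Decompose π into cycles: lengths [276, 1] (2 cycles, including the fixed point 0).
With 2 cycles on 277 points, sign = (−1)^{277−2} = -1.
(6|277)_J = -1 (Zolotarev's lemma cross-check).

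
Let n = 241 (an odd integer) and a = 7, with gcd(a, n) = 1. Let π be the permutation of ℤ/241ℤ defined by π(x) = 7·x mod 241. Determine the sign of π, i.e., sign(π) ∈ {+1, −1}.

Orbit of 74 under x↦7x: [74, 36, 11, 77, 57, 158, 142]… (length divides ord_241(7)).
π_7 has 2 disjoint cycles with lengths [240, 1] on {0,…,240}.
n − c = 241 − 2 = 239; sign = (−1)^239 = -1.
Check: (7/241) = -1 by Zolotarev.

-1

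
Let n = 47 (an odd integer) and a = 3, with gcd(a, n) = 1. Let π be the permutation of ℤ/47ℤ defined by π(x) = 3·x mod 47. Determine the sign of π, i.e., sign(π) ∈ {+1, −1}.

+1

Trace 4: π^k(4) = [4, 12, 36, 14, 42, 32, 2] for k=0..6.
3 cycles of lengths [23, 23, 1].
47 − 3 = 44 transpositions; sign(π) = (−1)^44 = +1.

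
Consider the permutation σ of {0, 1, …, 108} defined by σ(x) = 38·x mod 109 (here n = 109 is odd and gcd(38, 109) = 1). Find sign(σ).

+1

Trace 1: π^k(1) = [1, 38, 27, 45, 75, 16, 63] for k=0..6.
π_38 has 13 disjoint cycles with lengths [9, 9, 9, 9, 9, 9, 9, 9, 9, 9, 9, 9, 1] on {0,…,108}.
109 − 13 = 96 transpositions; sign(π) = (−1)^96 = +1.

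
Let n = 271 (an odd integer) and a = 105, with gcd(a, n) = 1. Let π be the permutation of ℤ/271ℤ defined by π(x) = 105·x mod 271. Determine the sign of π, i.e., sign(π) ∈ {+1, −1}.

-1

Orbit of 167 under x↦105x: [167, 191, 1, 105, 185, 184, 79]… (length divides ord_271(105)).
The orbit structure of x ↦ 105x mod 271: 4 orbits of sizes [90, 90, 90, 1].
sign(π) = (−1)^{n − #cycles} = (−1)^{271−4} = (−1)^267 = -1.
Via Zolotarev, sign(π_{105}) = (105|271) = -1.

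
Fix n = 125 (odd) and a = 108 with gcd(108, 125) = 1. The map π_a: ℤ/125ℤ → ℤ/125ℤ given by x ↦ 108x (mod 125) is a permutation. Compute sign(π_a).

-1

Start at x=4: 4 → 57 → 31 → 98 → 84 → 72 → 26 → … (one orbit).
Cycle type of π: 100 + 20 + 4 + 1; total 4 cycles.
Σ(ℓ_i−1) = 125−4 = 121; sign = (−1)^121 = -1.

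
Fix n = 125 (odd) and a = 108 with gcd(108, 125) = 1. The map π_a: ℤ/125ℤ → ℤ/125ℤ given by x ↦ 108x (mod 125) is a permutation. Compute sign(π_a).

-1

Start at x=77: 77 → 66 → 3 → 74 → 117 → 11 → 63 → … (one orbit).
Decompose π into cycles: lengths [100, 20, 4, 1] (4 cycles, including the fixed point 0).
sign(π) = (−1)^{n − #cycles} = (−1)^{125−4} = (−1)^121 = -1.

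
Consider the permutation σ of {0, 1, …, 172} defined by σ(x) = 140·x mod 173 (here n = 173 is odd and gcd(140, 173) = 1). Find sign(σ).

Start at x=95: 95 → 152 → 1 → 140 → 51 → 47 → 6 → … (one orbit).
π_140 has 5 disjoint cycles with lengths [43, 43, 43, 43, 1] on {0,…,172}.
173 − 5 = 168 transpositions; sign(π) = (−1)^168 = +1.
Check: (140/173) = +1 by Zolotarev.

+1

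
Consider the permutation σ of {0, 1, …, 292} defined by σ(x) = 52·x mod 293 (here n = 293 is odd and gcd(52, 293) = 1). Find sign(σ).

-1

Start at x=140: 140 → 248 → 4 → 208 → 268 → 165 → 83 → … (one orbit).
Cycle lengths of π_52 on ℤ/293ℤ: [292, 1]; 2 cycles in total.
Σ(ℓ_i−1) = 293−2 = 291; sign = (−1)^291 = -1.
Zolotarev: (52|293) = -1, matching the cycle-count sign.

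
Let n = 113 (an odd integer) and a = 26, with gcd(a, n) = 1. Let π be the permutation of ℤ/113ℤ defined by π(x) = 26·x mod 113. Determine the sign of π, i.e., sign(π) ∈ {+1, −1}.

+1

Trace 61: π^k(61) = [61, 4, 104, 105, 18, 16, 77] for k=0..6.
Cycle type of π: 56×2 + 1; total 3 cycles.
sign(π) = (−1)^{n − #cycles} = (−1)^{113−3} = (−1)^110 = +1.
Via Zolotarev, sign(π_{26}) = (26|113) = +1.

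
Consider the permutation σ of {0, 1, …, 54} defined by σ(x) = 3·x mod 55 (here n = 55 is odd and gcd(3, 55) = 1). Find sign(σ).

-1

Start at x=9: 9 → 27 → 26 → 23 → 14 → 42 → 16 → … (one orbit).
π_3 has 6 disjoint cycles with lengths [20, 20, 5, 5, 4, 1] on {0,…,54}.
Σ(ℓ_i−1) = 55−6 = 49; sign = (−1)^49 = -1.
Check: (3/55) = -1 by Zolotarev.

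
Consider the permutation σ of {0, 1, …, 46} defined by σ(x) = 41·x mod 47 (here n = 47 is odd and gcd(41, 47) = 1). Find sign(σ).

Start at x=20: 20 → 21 → 15 → 4 → 23 → 3 → 29 → … (one orbit).
2 cycles of lengths [46, 1].
n − c = 47 − 2 = 45; sign = (−1)^45 = -1.
(41|47)_J = -1 (Zolotarev's lemma cross-check).

-1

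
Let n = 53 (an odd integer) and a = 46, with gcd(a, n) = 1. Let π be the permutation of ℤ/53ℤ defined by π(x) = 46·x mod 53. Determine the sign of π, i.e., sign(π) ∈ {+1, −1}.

Start at x=15: 15 → 1 → 46 → 49 → 28 → 16 → 47 → … (one orbit).
Cycle lengths of π_46 on ℤ/53ℤ: [13, 13, 13, 13, 1]; 5 cycles in total.
5 cycles on 53: each ℓ→(−1)^(ℓ−1), product (−1)^48 = +1.

+1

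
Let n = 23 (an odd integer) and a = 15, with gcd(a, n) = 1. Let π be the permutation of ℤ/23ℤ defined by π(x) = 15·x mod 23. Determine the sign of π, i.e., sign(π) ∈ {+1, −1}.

-1

Orbit of 11 under x↦15x: [11, 4, 14, 3, 22, 8, 5]… (length divides ord_23(15)).
2 cycles of lengths [22, 1].
sign(π) = (−1)^{n − #cycles} = (−1)^{23−2} = (−1)^21 = -1.
(15|23)_J = -1 (Zolotarev's lemma cross-check).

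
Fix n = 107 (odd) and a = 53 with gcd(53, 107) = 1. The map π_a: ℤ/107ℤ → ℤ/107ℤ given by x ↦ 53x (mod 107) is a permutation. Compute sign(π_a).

Trace 41: π^k(41) = [41, 33, 37, 35, 36, 89, 9] for k=0..6.
The orbit structure of x ↦ 53x mod 107: 3 orbits of sizes [53, 53, 1].
sign(π) = (−1)^{n − #cycles} = (−1)^{107−3} = (−1)^104 = +1.

+1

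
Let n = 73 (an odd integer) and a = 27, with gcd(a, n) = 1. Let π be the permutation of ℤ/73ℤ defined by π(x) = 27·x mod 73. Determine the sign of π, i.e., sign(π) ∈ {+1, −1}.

Start at x=27: 27 → 72 → 46 → 1 → 27 (one orbit).
Decompose π into cycles: lengths [4, 4, 4, 4, 4, 4, 4, 4, 4, 4, 4, 4, 4, 4, 4, 4, 4, 4, 1] (19 cycles, including the fixed point 0).
19 cycles on 73: each ℓ→(−1)^(ℓ−1), product (−1)^54 = +1.

+1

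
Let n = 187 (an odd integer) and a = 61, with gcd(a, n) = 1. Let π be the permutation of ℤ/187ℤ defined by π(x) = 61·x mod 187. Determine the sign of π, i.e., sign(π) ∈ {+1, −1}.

Orbit of 86 under x↦61x: [86, 10, 49, 184, 4, 57, 111]… (length divides ord_187(61)).
π_61 has 5 disjoint cycles with lengths [80, 80, 16, 10, 1] on {0,…,186}.
n − c = 187 − 5 = 182; sign = (−1)^182 = +1.
The Jacobi symbol (61|187) = +1 (Zolotarev) agrees.

+1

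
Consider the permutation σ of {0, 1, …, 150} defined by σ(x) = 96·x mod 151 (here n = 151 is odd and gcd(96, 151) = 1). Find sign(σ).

Start at x=49: 49 → 23 → 94 → 115 → 17 → 122 → 85 → … (one orbit).
The orbit structure of x ↦ 96x mod 151: 2 orbits of sizes [150, 1].
151 − 2 = 149 transpositions; sign(π) = (−1)^149 = -1.

-1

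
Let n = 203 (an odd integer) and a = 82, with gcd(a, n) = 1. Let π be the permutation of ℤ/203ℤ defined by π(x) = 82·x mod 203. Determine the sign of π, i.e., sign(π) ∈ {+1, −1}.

-1

Start at x=94: 94 → 197 → 117 → 53 → 83 → 107 → 45 → … (one orbit).
Cycle type of π: 42×4 + 7×4 + 6 + 1; total 10 cycles.
203 − 10 = 193 transpositions; sign(π) = (−1)^193 = -1.
Check: (82/203) = -1 by Zolotarev.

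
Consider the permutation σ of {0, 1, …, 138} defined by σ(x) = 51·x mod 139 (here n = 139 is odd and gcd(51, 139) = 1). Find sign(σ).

Orbit of 1 under x↦51x: [1, 51, 99, 45, 71, 7, 79]… (length divides ord_139(51)).
Cycle lengths of π_51 on ℤ/139ℤ: [69, 69, 1]; 3 cycles in total.
n − c = 139 − 3 = 136; sign = (−1)^136 = +1.
(51|139)_J = +1 (Zolotarev's lemma cross-check).

+1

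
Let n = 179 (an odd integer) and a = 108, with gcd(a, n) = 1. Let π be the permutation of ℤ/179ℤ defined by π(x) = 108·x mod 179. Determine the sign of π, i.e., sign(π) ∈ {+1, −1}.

+1

Start at x=76: 76 → 153 → 56 → 141 → 13 → 151 → 19 → … (one orbit).
Cycle lengths of π_108 on ℤ/179ℤ: [89, 89, 1]; 3 cycles in total.
3 cycles on 179: each ℓ→(−1)^(ℓ−1), product (−1)^176 = +1.
Zolotarev: (108|179) = +1, matching the cycle-count sign.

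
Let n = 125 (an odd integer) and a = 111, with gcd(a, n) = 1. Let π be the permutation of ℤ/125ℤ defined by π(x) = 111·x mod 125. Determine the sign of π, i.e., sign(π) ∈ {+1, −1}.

Orbit of 1 under x↦111x: [1, 111, 71, 6, 41, 51, 36]… (length divides ord_125(111)).
13 cycles of lengths [25, 25, 25, 25, 5, 5, 5, 5, 1, 1, 1, 1, 1].
125 − 13 = 112 transpositions; sign(π) = (−1)^112 = +1.
Zolotarev: (111|125) = +1, matching the cycle-count sign.

+1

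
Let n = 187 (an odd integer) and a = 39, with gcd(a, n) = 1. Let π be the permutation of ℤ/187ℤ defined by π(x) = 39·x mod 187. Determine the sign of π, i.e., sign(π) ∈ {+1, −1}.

+1

Trace 86: π^k(86) = [86, 175, 93, 74, 81, 167, 155] for k=0..6.
The orbit structure of x ↦ 39x mod 187: 5 orbits of sizes [80, 80, 16, 10, 1].
5 cycles on 187: each ℓ→(−1)^(ℓ−1), product (−1)^182 = +1.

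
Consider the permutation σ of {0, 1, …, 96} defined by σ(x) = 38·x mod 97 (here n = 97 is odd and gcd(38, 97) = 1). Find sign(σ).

Start at x=70: 70 → 41 → 6 → 34 → 31 → 14 → 47 → … (one orbit).
Cycle type of π: 96 + 1; total 2 cycles.
n − c = 97 − 2 = 95; sign = (−1)^95 = -1.
Check: (38/97) = -1 by Zolotarev.

-1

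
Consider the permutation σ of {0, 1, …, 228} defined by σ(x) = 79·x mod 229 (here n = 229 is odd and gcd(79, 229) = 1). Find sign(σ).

Start at x=215: 215 → 39 → 104 → 201 → 78 → 208 → 173 → … (one orbit).
Cycle type of π: 228 + 1; total 2 cycles.
229 − 2 = 227 transpositions; sign(π) = (−1)^227 = -1.
Zolotarev: (79|229) = -1, matching the cycle-count sign.

-1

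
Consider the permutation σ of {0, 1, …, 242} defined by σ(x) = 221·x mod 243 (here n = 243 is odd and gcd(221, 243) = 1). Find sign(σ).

-1

Orbit of 152 under x↦221x: [152, 58, 182, 127, 122, 232, 242]… (length divides ord_243(221)).
Decompose π into cycles: lengths [162, 54, 18, 6, 2, 1] (6 cycles, including the fixed point 0).
243 − 6 = 237 transpositions; sign(π) = (−1)^237 = -1.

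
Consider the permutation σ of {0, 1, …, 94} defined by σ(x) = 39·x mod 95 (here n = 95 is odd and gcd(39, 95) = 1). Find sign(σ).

+1

Start at x=1: 1 → 39 → 1 (one orbit).
Decompose π into cycles: lengths [2, 2, 2, 2, 2, 2, 2, 2, 2, 2, 2, 2, 2, 2, 2, 2, 2, 2, 2, 2, 2, 2, 2, 2, 2, 2, 2, 2, 2, 2, 2, 2, 2, 2, 2, 2, 2, 2, 1, 1, 1, 1, 1, 1, 1, 1, 1, 1, 1, 1, 1, 1, 1, 1, 1, 1, 1] (57 cycles, including the fixed point 0).
n − c = 95 − 57 = 38; sign = (−1)^38 = +1.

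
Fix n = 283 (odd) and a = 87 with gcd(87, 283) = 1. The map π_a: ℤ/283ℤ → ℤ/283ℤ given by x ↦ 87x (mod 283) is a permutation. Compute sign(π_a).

Start at x=202: 202 → 28 → 172 → 248 → 68 → 256 → 198 → … (one orbit).
Decompose π into cycles: lengths [282, 1] (2 cycles, including the fixed point 0).
Σ(ℓ_i−1) = 283−2 = 281; sign = (−1)^281 = -1.

-1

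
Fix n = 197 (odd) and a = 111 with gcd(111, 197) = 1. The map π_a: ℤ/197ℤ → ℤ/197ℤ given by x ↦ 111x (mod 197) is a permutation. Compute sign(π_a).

Orbit of 89 under x↦111x: [89, 29, 67, 148, 77, 76, 162]… (length divides ord_197(111)).
π_111 has 2 disjoint cycles with lengths [196, 1] on {0,…,196}.
With 2 cycles on 197 points, sign = (−1)^{197−2} = -1.
The Jacobi symbol (111|197) = -1 (Zolotarev) agrees.

-1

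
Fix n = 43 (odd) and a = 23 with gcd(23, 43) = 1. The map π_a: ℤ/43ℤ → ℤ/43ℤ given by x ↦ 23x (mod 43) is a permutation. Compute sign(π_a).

+1

Trace 36: π^k(36) = [36, 11, 38, 14, 21, 10, 15] for k=0..6.
3 cycles of lengths [21, 21, 1].
43 − 3 = 40 transpositions; sign(π) = (−1)^40 = +1.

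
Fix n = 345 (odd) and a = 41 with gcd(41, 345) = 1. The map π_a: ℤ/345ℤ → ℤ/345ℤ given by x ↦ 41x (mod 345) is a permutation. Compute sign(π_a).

Trace 131: π^k(131) = [131, 196, 101, 1, 41, 301, 266] for k=0..6.
The orbit structure of x ↦ 41x mod 345: 30 orbits of sizes [22, 22, 22, 22, 22, 22, 22, 22, 22, 22, 11, 11, 11, 11, 11, 11, 11, 11, 11, 11, 2, 2, 2, 2, 2, 1, 1, 1, 1, 1].
Σ(ℓ_i−1) = 345−30 = 315; sign = (−1)^315 = -1.

-1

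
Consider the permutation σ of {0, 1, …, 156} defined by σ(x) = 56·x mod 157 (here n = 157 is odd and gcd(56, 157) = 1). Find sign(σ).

+1

Trace 153: π^k(153) = [153, 90, 16, 111, 93, 27, 99] for k=0..6.
Decompose π into cycles: lengths [26, 26, 26, 26, 26, 26, 1] (7 cycles, including the fixed point 0).
n − c = 157 − 7 = 150; sign = (−1)^150 = +1.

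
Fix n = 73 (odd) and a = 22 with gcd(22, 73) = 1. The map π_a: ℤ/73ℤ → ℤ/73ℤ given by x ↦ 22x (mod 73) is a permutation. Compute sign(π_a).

Orbit of 72 under x↦22x: [72, 51, 27, 10, 1, 22, 46]… (length divides ord_73(22)).
Cycle type of π: 8×9 + 1; total 10 cycles.
10 cycles on 73: each ℓ→(−1)^(ℓ−1), product (−1)^63 = -1.
(22|73)_J = -1 (Zolotarev's lemma cross-check).

-1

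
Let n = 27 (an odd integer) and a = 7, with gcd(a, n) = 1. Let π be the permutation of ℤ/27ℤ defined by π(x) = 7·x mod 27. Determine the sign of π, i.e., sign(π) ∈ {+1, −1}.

Orbit of 10 under x↦7x: [10, 16, 4, 1, 7, 22, 19]… (length divides ord_27(7)).
The orbit structure of x ↦ 7x mod 27: 7 orbits of sizes [9, 9, 3, 3, 1, 1, 1].
27 − 7 = 20 transpositions; sign(π) = (−1)^20 = +1.

+1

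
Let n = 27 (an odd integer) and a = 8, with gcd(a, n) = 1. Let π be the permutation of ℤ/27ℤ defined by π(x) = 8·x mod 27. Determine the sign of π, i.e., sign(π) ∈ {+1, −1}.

-1

Start at x=10: 10 → 26 → 19 → 17 → 1 → 8 → 10 (one orbit).
π_8 has 8 disjoint cycles with lengths [6, 6, 6, 2, 2, 2, 2, 1] on {0,…,26}.
n − c = 27 − 8 = 19; sign = (−1)^19 = -1.
The Jacobi symbol (8|27) = -1 (Zolotarev) agrees.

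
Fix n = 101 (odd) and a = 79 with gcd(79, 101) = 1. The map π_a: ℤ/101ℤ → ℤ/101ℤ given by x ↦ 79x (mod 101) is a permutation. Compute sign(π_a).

Trace 95: π^k(95) = [95, 31, 25, 56, 81, 36, 16] for k=0..6.
5 cycles of lengths [25, 25, 25, 25, 1].
101 − 5 = 96 transpositions; sign(π) = (−1)^96 = +1.
The Jacobi symbol (79|101) = +1 (Zolotarev) agrees.

+1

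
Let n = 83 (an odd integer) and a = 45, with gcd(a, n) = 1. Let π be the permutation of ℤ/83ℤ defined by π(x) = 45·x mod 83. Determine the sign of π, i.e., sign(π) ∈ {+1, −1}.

-1

Start at x=68: 68 → 72 → 3 → 52 → 16 → 56 → 30 → … (one orbit).
Cycle lengths of π_45 on ℤ/83ℤ: [82, 1]; 2 cycles in total.
With 2 cycles on 83 points, sign = (−1)^{83−2} = -1.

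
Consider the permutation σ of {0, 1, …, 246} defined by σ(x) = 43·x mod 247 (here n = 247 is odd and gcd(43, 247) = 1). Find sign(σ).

Trace 237: π^k(237) = [237, 64, 35, 23, 1, 43, 120] for k=0..6.
Decompose π into cycles: lengths [18, 18, 18, 18, 18, 18, 18, 18, 18, 18, 18, 18, 9, 9, 6, 6, 1] (17 cycles, including the fixed point 0).
17 cycles on 247: each ℓ→(−1)^(ℓ−1), product (−1)^230 = +1.

+1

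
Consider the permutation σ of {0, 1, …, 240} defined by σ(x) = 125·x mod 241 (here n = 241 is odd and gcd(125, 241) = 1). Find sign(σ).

+1

Trace 177: π^k(177) = [177, 194, 150, 193, 25, 233, 205] for k=0..6.
π_125 has 7 disjoint cycles with lengths [40, 40, 40, 40, 40, 40, 1] on {0,…,240}.
With 7 cycles on 241 points, sign = (−1)^{241−7} = +1.
Zolotarev: (125|241) = +1, matching the cycle-count sign.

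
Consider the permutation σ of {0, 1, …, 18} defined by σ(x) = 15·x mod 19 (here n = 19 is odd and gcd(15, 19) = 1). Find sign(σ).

-1

Trace 6: π^k(6) = [6, 14, 1, 15, 16, 12, 9] for k=0..6.
Decompose π into cycles: lengths [18, 1] (2 cycles, including the fixed point 0).
2 cycles on 19: each ℓ→(−1)^(ℓ−1), product (−1)^17 = -1.
Via Zolotarev, sign(π_{15}) = (15|19) = -1.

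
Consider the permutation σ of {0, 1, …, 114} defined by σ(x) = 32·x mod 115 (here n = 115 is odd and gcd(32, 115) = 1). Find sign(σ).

-1

Orbit of 16 under x↦32x: [16, 52, 54, 3, 96, 82, 94]… (length divides ord_115(32)).
π_32 has 6 disjoint cycles with lengths [44, 44, 11, 11, 4, 1] on {0,…,114}.
Σ(ℓ_i−1) = 115−6 = 109; sign = (−1)^109 = -1.
Zolotarev: (32|115) = -1, matching the cycle-count sign.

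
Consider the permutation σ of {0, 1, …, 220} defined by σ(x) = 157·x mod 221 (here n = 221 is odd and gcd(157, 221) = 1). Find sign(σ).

Orbit of 157 under x↦157x: [157, 118, 183, 1]… (length divides ord_221(157)).
Cycle lengths of π_157 on ℤ/221ℤ: [4, 4, 4, 4, 4, 4, 4, 4, 4, 4, 4, 4, 4, 4, 4, 4, 4, 4, 4, 4, 4, 4, 4, 4, 4, 4, 4, 4, 4, 4, 4, 4, 4, 4, 4, 4, 4, 4, 4, 4, 4, 4, 4, 4, 4, 4, 4, 4, 4, 4, 4, 4, 1, 1, 1, 1, 1, 1, 1, 1, 1, 1, 1, 1, 1]; 65 cycles in total.
Σ(ℓ_i−1) = 221−65 = 156; sign = (−1)^156 = +1.
Zolotarev: (157|221) = +1, matching the cycle-count sign.

+1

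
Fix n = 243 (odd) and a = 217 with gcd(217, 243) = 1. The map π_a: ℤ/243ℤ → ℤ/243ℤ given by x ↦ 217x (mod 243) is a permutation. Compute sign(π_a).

+1

Trace 163: π^k(163) = [163, 136, 109, 82, 55, 28, 1] for k=0..6.
π_217 has 63 disjoint cycles with lengths [9, 9, 9, 9, 9, 9, 9, 9, 9, 9, 9, 9, 9, 9, 9, 9, 9, 9, 3, 3, 3, 3, 3, 3, 3, 3, 3, 3, 3, 3, 3, 3, 3, 3, 3, 3, 1, 1, 1, 1, 1, 1, 1, 1, 1, 1, 1, 1, 1, 1, 1, 1, 1, 1, 1, 1, 1, 1, 1, 1, 1, 1, 1] on {0,…,242}.
243 − 63 = 180 transpositions; sign(π) = (−1)^180 = +1.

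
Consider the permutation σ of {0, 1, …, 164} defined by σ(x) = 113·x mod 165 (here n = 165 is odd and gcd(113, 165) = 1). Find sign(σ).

+1

Trace 64: π^k(64) = [64, 137, 136, 23, 124, 152, 16] for k=0..6.
π_113 has 15 disjoint cycles with lengths [20, 20, 20, 20, 20, 20, 10, 10, 5, 5, 4, 4, 4, 2, 1] on {0,…,164}.
With 15 cycles on 165 points, sign = (−1)^{165−15} = +1.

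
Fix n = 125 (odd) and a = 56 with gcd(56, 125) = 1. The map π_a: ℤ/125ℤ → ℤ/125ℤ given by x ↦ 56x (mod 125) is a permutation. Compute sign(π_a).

Trace 56: π^k(56) = [56, 11, 116, 121, 26, 81, 36] for k=0..6.
The orbit structure of x ↦ 56x mod 125: 13 orbits of sizes [25, 25, 25, 25, 5, 5, 5, 5, 1, 1, 1, 1, 1].
125 − 13 = 112 transpositions; sign(π) = (−1)^112 = +1.

+1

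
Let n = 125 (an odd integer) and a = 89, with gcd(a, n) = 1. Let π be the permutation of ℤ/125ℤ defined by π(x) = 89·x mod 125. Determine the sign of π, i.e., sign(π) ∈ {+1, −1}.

+1

Orbit of 66 under x↦89x: [66, 124, 36, 79, 31, 9, 51]… (length divides ord_125(89)).
7 cycles of lengths [50, 50, 10, 10, 2, 2, 1].
Σ(ℓ_i−1) = 125−7 = 118; sign = (−1)^118 = +1.
Check: (89/125) = +1 by Zolotarev.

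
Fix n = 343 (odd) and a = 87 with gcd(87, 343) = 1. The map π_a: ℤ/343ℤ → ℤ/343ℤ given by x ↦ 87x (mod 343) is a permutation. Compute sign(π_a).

-1

Orbit of 72 under x↦87x: [72, 90, 284, 12, 15, 276, 2]… (length divides ord_343(87)).
The orbit structure of x ↦ 87x mod 343: 4 orbits of sizes [294, 42, 6, 1].
4 cycles on 343: each ℓ→(−1)^(ℓ−1), product (−1)^339 = -1.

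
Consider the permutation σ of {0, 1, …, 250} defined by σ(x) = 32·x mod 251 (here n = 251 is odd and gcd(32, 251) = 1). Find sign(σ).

-1

Trace 32: π^k(32) = [32, 20, 138, 149, 250, 219, 231] for k=0..6.
Cycle lengths of π_32 on ℤ/251ℤ: [10, 10, 10, 10, 10, 10, 10, 10, 10, 10, 10, 10, 10, 10, 10, 10, 10, 10, 10, 10, 10, 10, 10, 10, 10, 1]; 26 cycles in total.
26 cycles on 251: each ℓ→(−1)^(ℓ−1), product (−1)^225 = -1.
(32|251)_J = -1 (Zolotarev's lemma cross-check).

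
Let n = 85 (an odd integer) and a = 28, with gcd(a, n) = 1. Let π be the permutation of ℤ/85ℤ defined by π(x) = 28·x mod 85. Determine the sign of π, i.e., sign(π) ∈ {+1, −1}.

+1

Orbit of 1 under x↦28x: [1, 28, 19, 22, 21, 78, 59]… (length divides ord_85(28)).
Cycle lengths of π_28 on ℤ/85ℤ: [16, 16, 16, 16, 16, 4, 1]; 7 cycles in total.
With 7 cycles on 85 points, sign = (−1)^{85−7} = +1.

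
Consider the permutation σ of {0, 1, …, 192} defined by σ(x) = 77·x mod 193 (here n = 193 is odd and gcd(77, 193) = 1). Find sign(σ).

-1

Start at x=67: 67 → 141 → 49 → 106 → 56 → 66 → 64 → … (one orbit).
Decompose π into cycles: lengths [192, 1] (2 cycles, including the fixed point 0).
sign(π) = (−1)^{n − #cycles} = (−1)^{193−2} = (−1)^191 = -1.
Via Zolotarev, sign(π_{77}) = (77|193) = -1.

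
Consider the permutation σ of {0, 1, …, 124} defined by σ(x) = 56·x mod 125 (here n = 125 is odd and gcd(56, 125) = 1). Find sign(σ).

+1

Orbit of 56 under x↦56x: [56, 11, 116, 121, 26, 81, 36]… (length divides ord_125(56)).
The orbit structure of x ↦ 56x mod 125: 13 orbits of sizes [25, 25, 25, 25, 5, 5, 5, 5, 1, 1, 1, 1, 1].
With 13 cycles on 125 points, sign = (−1)^{125−13} = +1.
Check: (56/125) = +1 by Zolotarev.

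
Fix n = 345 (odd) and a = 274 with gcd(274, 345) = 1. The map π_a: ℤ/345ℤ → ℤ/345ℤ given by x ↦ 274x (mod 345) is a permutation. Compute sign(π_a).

-1

Trace 229: π^k(229) = [229, 301, 19, 31, 214, 331, 304] for k=0..6.
24 cycles of lengths [22, 22, 22, 22, 22, 22, 22, 22, 22, 22, 22, 22, 22, 22, 22, 2, 2, 2, 2, 2, 2, 1, 1, 1].
n − c = 345 − 24 = 321; sign = (−1)^321 = -1.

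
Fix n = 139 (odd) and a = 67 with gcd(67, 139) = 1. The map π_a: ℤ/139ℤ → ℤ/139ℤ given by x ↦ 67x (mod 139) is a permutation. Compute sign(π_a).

Trace 9: π^k(9) = [9, 47, 91, 120, 117, 55, 71] for k=0..6.
π_67 has 3 disjoint cycles with lengths [69, 69, 1] on {0,…,138}.
Σ(ℓ_i−1) = 139−3 = 136; sign = (−1)^136 = +1.
Via Zolotarev, sign(π_{67}) = (67|139) = +1.

+1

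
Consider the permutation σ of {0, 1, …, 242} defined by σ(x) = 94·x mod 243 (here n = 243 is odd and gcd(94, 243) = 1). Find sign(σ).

+1

Start at x=166: 166 → 52 → 28 → 202 → 34 → 37 → 76 → … (one orbit).
π_94 has 11 disjoint cycles with lengths [81, 81, 27, 27, 9, 9, 3, 3, 1, 1, 1] on {0,…,242}.
sign(π) = (−1)^{n − #cycles} = (−1)^{243−11} = (−1)^232 = +1.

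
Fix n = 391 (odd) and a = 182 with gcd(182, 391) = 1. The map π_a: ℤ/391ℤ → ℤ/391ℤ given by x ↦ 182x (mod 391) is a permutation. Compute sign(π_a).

+1

Trace 385: π^k(385) = [385, 81, 275, 2, 364, 169, 260] for k=0..6.
The orbit structure of x ↦ 182x mod 391: 5 orbits of sizes [176, 176, 22, 16, 1].
5 cycles on 391: each ℓ→(−1)^(ℓ−1), product (−1)^386 = +1.
The Jacobi symbol (182|391) = +1 (Zolotarev) agrees.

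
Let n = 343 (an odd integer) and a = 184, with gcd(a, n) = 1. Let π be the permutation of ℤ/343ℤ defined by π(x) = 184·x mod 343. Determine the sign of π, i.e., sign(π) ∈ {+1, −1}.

+1

Start at x=219: 219 → 165 → 176 → 142 → 60 → 64 → 114 → … (one orbit).
Cycle lengths of π_184 on ℤ/343ℤ: [147, 147, 21, 21, 3, 3, 1]; 7 cycles in total.
7 cycles on 343: each ℓ→(−1)^(ℓ−1), product (−1)^336 = +1.
Check: (184/343) = +1 by Zolotarev.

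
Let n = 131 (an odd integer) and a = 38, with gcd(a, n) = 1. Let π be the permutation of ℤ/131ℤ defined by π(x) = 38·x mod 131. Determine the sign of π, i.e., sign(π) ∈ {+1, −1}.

Start at x=81: 81 → 65 → 112 → 64 → 74 → 61 → 91 → … (one orbit).
Cycle lengths of π_38 on ℤ/131ℤ: [65, 65, 1]; 3 cycles in total.
131 − 3 = 128 transpositions; sign(π) = (−1)^128 = +1.
Via Zolotarev, sign(π_{38}) = (38|131) = +1.

+1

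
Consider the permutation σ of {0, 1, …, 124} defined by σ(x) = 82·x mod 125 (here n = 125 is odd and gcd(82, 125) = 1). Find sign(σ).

Orbit of 32 under x↦82x: [32, 124, 43, 26, 7, 74, 68]… (length divides ord_125(82)).
π_82 has 12 disjoint cycles with lengths [20, 20, 20, 20, 20, 4, 4, 4, 4, 4, 4, 1] on {0,…,124}.
125 − 12 = 113 transpositions; sign(π) = (−1)^113 = -1.

-1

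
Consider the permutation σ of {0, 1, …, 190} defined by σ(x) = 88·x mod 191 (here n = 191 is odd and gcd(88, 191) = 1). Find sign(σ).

-1

Orbit of 82 under x↦88x: [82, 149, 124, 25, 99, 117, 173]… (length divides ord_191(88)).
π_88 has 2 disjoint cycles with lengths [190, 1] on {0,…,190}.
sign(π) = (−1)^{n − #cycles} = (−1)^{191−2} = (−1)^189 = -1.
The Jacobi symbol (88|191) = -1 (Zolotarev) agrees.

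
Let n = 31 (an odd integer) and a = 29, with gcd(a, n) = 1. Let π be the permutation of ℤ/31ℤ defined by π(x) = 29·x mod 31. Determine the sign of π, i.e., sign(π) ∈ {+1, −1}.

-1

Trace 4: π^k(4) = [4, 23, 16, 30, 2, 27, 8] for k=0..6.
The orbit structure of x ↦ 29x mod 31: 4 orbits of sizes [10, 10, 10, 1].
Σ(ℓ_i−1) = 31−4 = 27; sign = (−1)^27 = -1.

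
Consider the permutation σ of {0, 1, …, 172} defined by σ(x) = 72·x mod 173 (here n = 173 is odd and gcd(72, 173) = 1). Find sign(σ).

Start at x=107: 107 → 92 → 50 → 140 → 46 → 25 → 70 → … (one orbit).
Decompose π into cycles: lengths [172, 1] (2 cycles, including the fixed point 0).
173 − 2 = 171 transpositions; sign(π) = (−1)^171 = -1.
(72|173)_J = -1 (Zolotarev's lemma cross-check).

-1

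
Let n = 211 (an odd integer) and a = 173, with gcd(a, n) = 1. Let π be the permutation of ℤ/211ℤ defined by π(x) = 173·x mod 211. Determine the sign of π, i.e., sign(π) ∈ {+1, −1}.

Start at x=117: 117 → 196 → 148 → 73 → 180 → 123 → 179 → … (one orbit).
11 cycles of lengths [21, 21, 21, 21, 21, 21, 21, 21, 21, 21, 1].
Σ(ℓ_i−1) = 211−11 = 200; sign = (−1)^200 = +1.
Zolotarev: (173|211) = +1, matching the cycle-count sign.

+1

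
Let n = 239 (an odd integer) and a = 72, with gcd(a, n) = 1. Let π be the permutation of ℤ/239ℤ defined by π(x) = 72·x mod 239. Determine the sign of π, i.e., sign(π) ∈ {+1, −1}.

Orbit of 49 under x↦72x: [49, 182, 198, 155, 166, 2, 144]… (length divides ord_239(72)).
Cycle lengths of π_72 on ℤ/239ℤ: [119, 119, 1]; 3 cycles in total.
239 − 3 = 236 transpositions; sign(π) = (−1)^236 = +1.
The Jacobi symbol (72|239) = +1 (Zolotarev) agrees.

+1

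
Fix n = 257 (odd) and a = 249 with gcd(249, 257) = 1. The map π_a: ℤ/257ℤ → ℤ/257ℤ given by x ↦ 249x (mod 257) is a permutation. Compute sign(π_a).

+1

Trace 255: π^k(255) = [255, 16, 129, 253, 32, 1, 249] for k=0..6.
The orbit structure of x ↦ 249x mod 257: 17 orbits of sizes [16, 16, 16, 16, 16, 16, 16, 16, 16, 16, 16, 16, 16, 16, 16, 16, 1].
17 cycles on 257: each ℓ→(−1)^(ℓ−1), product (−1)^240 = +1.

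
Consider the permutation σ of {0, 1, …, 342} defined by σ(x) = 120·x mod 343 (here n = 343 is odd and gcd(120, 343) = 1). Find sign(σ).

Orbit of 15 under x↦120x: [15, 85, 253, 176, 197, 316, 190]… (length divides ord_343(120)).
π_120 has 19 disjoint cycles with lengths [49, 49, 49, 49, 49, 49, 7, 7, 7, 7, 7, 7, 1, 1, 1, 1, 1, 1, 1] on {0,…,342}.
Σ(ℓ_i−1) = 343−19 = 324; sign = (−1)^324 = +1.
Via Zolotarev, sign(π_{120}) = (120|343) = +1.

+1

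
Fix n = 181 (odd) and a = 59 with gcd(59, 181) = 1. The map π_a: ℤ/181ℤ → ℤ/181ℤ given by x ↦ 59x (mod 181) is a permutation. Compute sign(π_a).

+1

Trace 1: π^k(1) = [1, 59, 42, 125, 135] for k=0..4.
37 cycles of lengths [5, 5, 5, 5, 5, 5, 5, 5, 5, 5, 5, 5, 5, 5, 5, 5, 5, 5, 5, 5, 5, 5, 5, 5, 5, 5, 5, 5, 5, 5, 5, 5, 5, 5, 5, 5, 1].
37 cycles on 181: each ℓ→(−1)^(ℓ−1), product (−1)^144 = +1.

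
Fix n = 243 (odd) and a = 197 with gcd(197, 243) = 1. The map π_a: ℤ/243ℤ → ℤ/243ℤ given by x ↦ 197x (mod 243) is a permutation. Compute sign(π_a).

-1

Start at x=233: 233 → 217 → 224 → 145 → 134 → 154 → 206 → … (one orbit).
π_197 has 14 disjoint cycles with lengths [54, 54, 54, 18, 18, 18, 6, 6, 6, 2, 2, 2, 2, 1] on {0,…,242}.
243 − 14 = 229 transpositions; sign(π) = (−1)^229 = -1.
Via Zolotarev, sign(π_{197}) = (197|243) = -1.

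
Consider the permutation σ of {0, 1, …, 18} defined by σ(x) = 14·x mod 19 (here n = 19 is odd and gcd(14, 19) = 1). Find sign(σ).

-1

Start at x=9: 9 → 12 → 16 → 15 → 1 → 14 → 6 → … (one orbit).
Cycle type of π: 18 + 1; total 2 cycles.
With 2 cycles on 19 points, sign = (−1)^{19−2} = -1.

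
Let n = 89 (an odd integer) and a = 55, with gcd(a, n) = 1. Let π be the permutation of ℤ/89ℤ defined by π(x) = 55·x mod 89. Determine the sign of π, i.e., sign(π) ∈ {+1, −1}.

+1

Orbit of 88 under x↦55x: [88, 34, 1, 55]… (length divides ord_89(55)).
Cycle lengths of π_55 on ℤ/89ℤ: [4, 4, 4, 4, 4, 4, 4, 4, 4, 4, 4, 4, 4, 4, 4, 4, 4, 4, 4, 4, 4, 4, 1]; 23 cycles in total.
With 23 cycles on 89 points, sign = (−1)^{89−23} = +1.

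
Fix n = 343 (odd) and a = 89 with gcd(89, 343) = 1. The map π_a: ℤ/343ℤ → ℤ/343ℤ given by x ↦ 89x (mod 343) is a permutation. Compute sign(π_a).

-1

Orbit of 323 under x↦89x: [323, 278, 46, 321, 100, 325, 113]… (length divides ord_343(89)).
π_89 has 4 disjoint cycles with lengths [294, 42, 6, 1] on {0,…,342}.
sign(π) = (−1)^{n − #cycles} = (−1)^{343−4} = (−1)^339 = -1.
Via Zolotarev, sign(π_{89}) = (89|343) = -1.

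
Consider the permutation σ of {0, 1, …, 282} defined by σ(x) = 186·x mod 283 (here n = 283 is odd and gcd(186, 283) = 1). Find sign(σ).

-1

Trace 18: π^k(18) = [18, 235, 128, 36, 187, 256, 72] for k=0..6.
The orbit structure of x ↦ 186x mod 283: 2 orbits of sizes [282, 1].
sign(π) = (−1)^{n − #cycles} = (−1)^{283−2} = (−1)^281 = -1.
Via Zolotarev, sign(π_{186}) = (186|283) = -1.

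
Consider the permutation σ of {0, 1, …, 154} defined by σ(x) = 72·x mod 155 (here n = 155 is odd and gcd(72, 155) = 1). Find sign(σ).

-1

Trace 149: π^k(149) = [149, 33, 51, 107, 109, 98, 81] for k=0..6.
π_72 has 6 disjoint cycles with lengths [60, 60, 15, 15, 4, 1] on {0,…,154}.
With 6 cycles on 155 points, sign = (−1)^{155−6} = -1.
Zolotarev: (72|155) = -1, matching the cycle-count sign.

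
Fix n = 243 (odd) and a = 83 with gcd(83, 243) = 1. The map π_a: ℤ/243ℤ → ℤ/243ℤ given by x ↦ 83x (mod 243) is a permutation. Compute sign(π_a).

-1

Trace 98: π^k(98) = [98, 115, 68, 55, 191, 58, 197] for k=0..6.
π_83 has 6 disjoint cycles with lengths [162, 54, 18, 6, 2, 1] on {0,…,242}.
6 cycles on 243: each ℓ→(−1)^(ℓ−1), product (−1)^237 = -1.
(83|243)_J = -1 (Zolotarev's lemma cross-check).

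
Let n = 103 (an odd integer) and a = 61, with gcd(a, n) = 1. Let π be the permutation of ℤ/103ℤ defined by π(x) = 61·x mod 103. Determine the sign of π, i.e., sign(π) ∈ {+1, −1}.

+1

Orbit of 14 under x↦61x: [14, 30, 79, 81, 100, 23, 64]… (length divides ord_103(61)).
Cycle lengths of π_61 on ℤ/103ℤ: [17, 17, 17, 17, 17, 17, 1]; 7 cycles in total.
With 7 cycles on 103 points, sign = (−1)^{103−7} = +1.
The Jacobi symbol (61|103) = +1 (Zolotarev) agrees.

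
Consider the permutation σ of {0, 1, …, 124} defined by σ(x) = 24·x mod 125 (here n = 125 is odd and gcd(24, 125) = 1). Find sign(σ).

Trace 24: π^k(24) = [24, 76, 74, 26, 124, 101, 49] for k=0..6.
π_24 has 23 disjoint cycles with lengths [10, 10, 10, 10, 10, 10, 10, 10, 10, 10, 2, 2, 2, 2, 2, 2, 2, 2, 2, 2, 2, 2, 1] on {0,…,124}.
125 − 23 = 102 transpositions; sign(π) = (−1)^102 = +1.

+1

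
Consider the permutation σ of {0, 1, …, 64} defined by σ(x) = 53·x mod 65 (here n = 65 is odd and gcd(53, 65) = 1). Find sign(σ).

-1

Orbit of 14 under x↦53x: [14, 27, 1, 53]… (length divides ord_65(53)).
26 cycles of lengths [4, 4, 4, 4, 4, 4, 4, 4, 4, 4, 4, 4, 4, 1, 1, 1, 1, 1, 1, 1, 1, 1, 1, 1, 1, 1].
Σ(ℓ_i−1) = 65−26 = 39; sign = (−1)^39 = -1.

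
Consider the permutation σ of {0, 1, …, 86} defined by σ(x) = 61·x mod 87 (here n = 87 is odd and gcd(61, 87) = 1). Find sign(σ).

Start at x=40: 40 → 4 → 70 → 7 → 79 → 34 → 73 → … (one orbit).
Decompose π into cycles: lengths [28, 28, 28, 1, 1, 1] (6 cycles, including the fixed point 0).
6 cycles on 87: each ℓ→(−1)^(ℓ−1), product (−1)^81 = -1.
Zolotarev: (61|87) = -1, matching the cycle-count sign.

-1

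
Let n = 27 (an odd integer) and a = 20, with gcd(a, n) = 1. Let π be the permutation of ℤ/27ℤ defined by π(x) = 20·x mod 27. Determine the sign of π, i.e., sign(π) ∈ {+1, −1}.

-1

Trace 20: π^k(20) = [20, 22, 8, 25, 14, 10, 11] for k=0..6.
π_20 has 4 disjoint cycles with lengths [18, 6, 2, 1] on {0,…,26}.
With 4 cycles on 27 points, sign = (−1)^{27−4} = -1.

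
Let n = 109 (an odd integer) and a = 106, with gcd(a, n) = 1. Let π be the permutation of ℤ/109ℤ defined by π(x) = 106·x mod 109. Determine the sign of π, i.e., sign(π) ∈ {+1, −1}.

Trace 34: π^k(34) = [34, 7, 88, 63, 29, 22, 43] for k=0..6.
The orbit structure of x ↦ 106x mod 109: 3 orbits of sizes [54, 54, 1].
Σ(ℓ_i−1) = 109−3 = 106; sign = (−1)^106 = +1.
(106|109)_J = +1 (Zolotarev's lemma cross-check).

+1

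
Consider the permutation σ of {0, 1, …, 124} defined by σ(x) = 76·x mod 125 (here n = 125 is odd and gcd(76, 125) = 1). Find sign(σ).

Start at x=26: 26 → 101 → 51 → 1 → 76 → 26 (one orbit).
Decompose π into cycles: lengths [5, 5, 5, 5, 5, 5, 5, 5, 5, 5, 5, 5, 5, 5, 5, 5, 5, 5, 5, 5, 1, 1, 1, 1, 1, 1, 1, 1, 1, 1, 1, 1, 1, 1, 1, 1, 1, 1, 1, 1, 1, 1, 1, 1, 1] (45 cycles, including the fixed point 0).
125 − 45 = 80 transpositions; sign(π) = (−1)^80 = +1.
The Jacobi symbol (76|125) = +1 (Zolotarev) agrees.

+1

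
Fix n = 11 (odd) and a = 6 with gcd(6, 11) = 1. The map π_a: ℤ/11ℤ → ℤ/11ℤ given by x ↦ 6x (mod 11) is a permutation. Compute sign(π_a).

Trace 9: π^k(9) = [9, 10, 5, 8, 4, 2, 1] for k=0..6.
The orbit structure of x ↦ 6x mod 11: 2 orbits of sizes [10, 1].
11 − 2 = 9 transpositions; sign(π) = (−1)^9 = -1.

-1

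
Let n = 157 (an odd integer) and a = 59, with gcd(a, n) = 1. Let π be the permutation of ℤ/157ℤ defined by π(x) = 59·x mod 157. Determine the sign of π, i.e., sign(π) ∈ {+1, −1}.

Orbit of 75 under x↦59x: [75, 29, 141, 155, 39, 103, 111]… (length divides ord_157(59)).
π_59 has 4 disjoint cycles with lengths [52, 52, 52, 1] on {0,…,156}.
sign(π) = (−1)^{n − #cycles} = (−1)^{157−4} = (−1)^153 = -1.
The Jacobi symbol (59|157) = -1 (Zolotarev) agrees.

-1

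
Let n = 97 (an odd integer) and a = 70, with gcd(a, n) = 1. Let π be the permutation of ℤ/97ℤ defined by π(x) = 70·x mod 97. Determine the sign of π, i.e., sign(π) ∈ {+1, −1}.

+1

Trace 89: π^k(89) = [89, 22, 85, 33, 79, 1, 70] for k=0..6.
Cycle type of π: 16×6 + 1; total 7 cycles.
97 − 7 = 90 transpositions; sign(π) = (−1)^90 = +1.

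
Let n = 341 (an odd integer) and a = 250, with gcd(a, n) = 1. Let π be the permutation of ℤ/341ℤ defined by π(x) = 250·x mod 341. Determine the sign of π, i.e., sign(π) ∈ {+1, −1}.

-1

Trace 97: π^k(97) = [97, 39, 202, 32, 157, 35, 225] for k=0..6.
Decompose π into cycles: lengths [10, 10, 10, 10, 10, 10, 10, 10, 10, 10, 10, 10, 10, 10, 10, 10, 10, 10, 10, 10, 10, 10, 10, 10, 10, 10, 10, 10, 10, 10, 10, 5, 5, 5, 5, 5, 5, 1] (38 cycles, including the fixed point 0).
sign(π) = (−1)^{n − #cycles} = (−1)^{341−38} = (−1)^303 = -1.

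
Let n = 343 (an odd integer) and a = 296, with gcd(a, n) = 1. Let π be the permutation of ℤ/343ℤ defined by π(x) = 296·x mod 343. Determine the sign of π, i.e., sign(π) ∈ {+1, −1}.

+1

Orbit of 249 under x↦296x: [249, 302, 212, 326, 113, 177, 256]… (length divides ord_343(296)).
The orbit structure of x ↦ 296x mod 343: 7 orbits of sizes [147, 147, 21, 21, 3, 3, 1].
343 − 7 = 336 transpositions; sign(π) = (−1)^336 = +1.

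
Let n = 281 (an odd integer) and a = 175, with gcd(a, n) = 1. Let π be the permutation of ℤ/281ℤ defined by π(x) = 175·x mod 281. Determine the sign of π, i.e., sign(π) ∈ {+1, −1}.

+1

Orbit of 128 under x↦175x: [128, 201, 50, 39, 81, 125, 238]… (length divides ord_281(175)).
The orbit structure of x ↦ 175x mod 281: 3 orbits of sizes [140, 140, 1].
3 cycles on 281: each ℓ→(−1)^(ℓ−1), product (−1)^278 = +1.
Check: (175/281) = +1 by Zolotarev.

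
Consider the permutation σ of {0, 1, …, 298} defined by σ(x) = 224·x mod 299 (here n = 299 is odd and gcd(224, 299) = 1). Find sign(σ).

Trace 55: π^k(55) = [55, 61, 209, 172, 256, 235, 16] for k=0..6.
Cycle lengths of π_224 on ℤ/299ℤ: [66, 66, 66, 66, 22, 3, 3, 3, 3, 1]; 10 cycles in total.
sign(π) = (−1)^{n − #cycles} = (−1)^{299−10} = (−1)^289 = -1.
Via Zolotarev, sign(π_{224}) = (224|299) = -1.

-1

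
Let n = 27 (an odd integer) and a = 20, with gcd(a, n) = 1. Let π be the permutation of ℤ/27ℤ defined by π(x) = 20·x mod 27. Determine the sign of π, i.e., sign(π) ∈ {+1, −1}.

-1

Orbit of 14 under x↦20x: [14, 10, 11, 4, 26, 7, 5]… (length divides ord_27(20)).
π_20 has 4 disjoint cycles with lengths [18, 6, 2, 1] on {0,…,26}.
n − c = 27 − 4 = 23; sign = (−1)^23 = -1.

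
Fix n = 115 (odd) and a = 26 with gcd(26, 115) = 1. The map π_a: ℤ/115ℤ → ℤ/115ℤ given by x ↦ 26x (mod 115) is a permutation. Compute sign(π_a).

+1

Start at x=31: 31 → 1 → 26 → 101 → 96 → 81 → 36 → … (one orbit).
Decompose π into cycles: lengths [11, 11, 11, 11, 11, 11, 11, 11, 11, 11, 1, 1, 1, 1, 1] (15 cycles, including the fixed point 0).
sign(π) = (−1)^{n − #cycles} = (−1)^{115−15} = (−1)^100 = +1.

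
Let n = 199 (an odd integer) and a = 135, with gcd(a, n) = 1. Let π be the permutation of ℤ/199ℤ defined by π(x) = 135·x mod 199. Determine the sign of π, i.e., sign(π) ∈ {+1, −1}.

Start at x=147: 147 → 144 → 137 → 187 → 171 → 1 → 135 → … (one orbit).
4 cycles of lengths [66, 66, 66, 1].
Σ(ℓ_i−1) = 199−4 = 195; sign = (−1)^195 = -1.
Check: (135/199) = -1 by Zolotarev.

-1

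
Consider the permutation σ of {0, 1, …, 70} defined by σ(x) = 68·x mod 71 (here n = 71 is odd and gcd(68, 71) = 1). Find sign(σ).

-1

Orbit of 50 under x↦68x: [50, 63, 24, 70, 3, 62, 27]… (length divides ord_71(68)).
Cycle type of π: 70 + 1; total 2 cycles.
71 − 2 = 69 transpositions; sign(π) = (−1)^69 = -1.
(68|71)_J = -1 (Zolotarev's lemma cross-check).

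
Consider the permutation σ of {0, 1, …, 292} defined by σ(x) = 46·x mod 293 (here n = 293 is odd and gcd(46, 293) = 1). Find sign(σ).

Start at x=60: 60 → 123 → 91 → 84 → 55 → 186 → 59 → … (one orbit).
π_46 has 5 disjoint cycles with lengths [73, 73, 73, 73, 1] on {0,…,292}.
sign(π) = (−1)^{n − #cycles} = (−1)^{293−5} = (−1)^288 = +1.
(46|293)_J = +1 (Zolotarev's lemma cross-check).

+1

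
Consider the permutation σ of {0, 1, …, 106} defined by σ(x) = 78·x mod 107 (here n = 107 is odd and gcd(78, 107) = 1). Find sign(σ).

Start at x=101: 101 → 67 → 90 → 65 → 41 → 95 → 27 → … (one orbit).
The orbit structure of x ↦ 78x mod 107: 2 orbits of sizes [106, 1].
With 2 cycles on 107 points, sign = (−1)^{107−2} = -1.

-1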